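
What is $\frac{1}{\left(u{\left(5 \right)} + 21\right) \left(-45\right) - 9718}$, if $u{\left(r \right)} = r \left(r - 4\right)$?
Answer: $- \frac{1}{10888} \approx -9.1844 \cdot 10^{-5}$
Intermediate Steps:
$u{\left(r \right)} = r \left(-4 + r\right)$
$\frac{1}{\left(u{\left(5 \right)} + 21\right) \left(-45\right) - 9718} = \frac{1}{\left(5 \left(-4 + 5\right) + 21\right) \left(-45\right) - 9718} = \frac{1}{\left(5 \cdot 1 + 21\right) \left(-45\right) - 9718} = \frac{1}{\left(5 + 21\right) \left(-45\right) - 9718} = \frac{1}{26 \left(-45\right) - 9718} = \frac{1}{-1170 - 9718} = \frac{1}{-10888} = - \frac{1}{10888}$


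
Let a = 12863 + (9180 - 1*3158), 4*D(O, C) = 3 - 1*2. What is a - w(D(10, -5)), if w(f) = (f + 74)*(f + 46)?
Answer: 247215/16 ≈ 15451.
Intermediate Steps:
D(O, C) = ¼ (D(O, C) = (3 - 1*2)/4 = (3 - 2)/4 = (¼)*1 = ¼)
w(f) = (46 + f)*(74 + f) (w(f) = (74 + f)*(46 + f) = (46 + f)*(74 + f))
a = 18885 (a = 12863 + (9180 - 3158) = 12863 + 6022 = 18885)
a - w(D(10, -5)) = 18885 - (3404 + (¼)² + 120*(¼)) = 18885 - (3404 + 1/16 + 30) = 18885 - 1*54945/16 = 18885 - 54945/16 = 247215/16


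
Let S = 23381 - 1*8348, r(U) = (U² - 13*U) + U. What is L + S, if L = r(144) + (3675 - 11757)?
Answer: 25959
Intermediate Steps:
r(U) = U² - 12*U
L = 10926 (L = 144*(-12 + 144) + (3675 - 11757) = 144*132 - 8082 = 19008 - 8082 = 10926)
S = 15033 (S = 23381 - 8348 = 15033)
L + S = 10926 + 15033 = 25959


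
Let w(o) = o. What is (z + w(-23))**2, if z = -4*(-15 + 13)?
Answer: 225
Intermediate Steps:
z = 8 (z = -4*(-2) = 8)
(z + w(-23))**2 = (8 - 23)**2 = (-15)**2 = 225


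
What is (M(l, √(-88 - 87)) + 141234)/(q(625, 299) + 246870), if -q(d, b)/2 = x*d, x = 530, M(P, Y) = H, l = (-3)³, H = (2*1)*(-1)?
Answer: -70616/207815 ≈ -0.33980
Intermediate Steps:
H = -2 (H = 2*(-1) = -2)
l = -27
M(P, Y) = -2
q(d, b) = -1060*d
(M(l, √(-88 - 87)) + 141234)/(q(625, 299) + 246870) = (-2 + 141234)/(-1060*625 + 246870) = 141232/(-662500 + 246870) = 141232/(-415630) = 141232*(-1/415630) = -70616/207815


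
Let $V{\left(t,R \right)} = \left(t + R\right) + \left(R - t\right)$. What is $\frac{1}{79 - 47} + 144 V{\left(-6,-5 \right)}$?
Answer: $- \frac{46079}{32} \approx -1440.0$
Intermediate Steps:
$V{\left(t,R \right)} = 2 R$ ($V{\left(t,R \right)} = \left(R + t\right) + \left(R - t\right) = 2 R$)
$\frac{1}{79 - 47} + 144 V{\left(-6,-5 \right)} = \frac{1}{79 - 47} + 144 \cdot 2 \left(-5\right) = \frac{1}{32} + 144 \left(-10\right) = \frac{1}{32} - 1440 = - \frac{46079}{32}$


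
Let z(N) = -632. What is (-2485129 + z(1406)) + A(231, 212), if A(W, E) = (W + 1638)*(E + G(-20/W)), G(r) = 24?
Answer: -2044677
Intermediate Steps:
A(W, E) = (24 + E)*(1638 + W) (A(W, E) = (W + 1638)*(E + 24) = (1638 + W)*(24 + E) = (24 + E)*(1638 + W))
(-2485129 + z(1406)) + A(231, 212) = (-2485129 - 632) + (39312 + 24*231 + 1638*212 + 212*231) = -2485761 + (39312 + 5544 + 347256 + 48972) = -2485761 + 441084 = -2044677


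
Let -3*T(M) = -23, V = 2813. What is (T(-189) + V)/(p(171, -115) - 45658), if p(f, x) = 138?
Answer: -4231/68280 ≈ -0.061965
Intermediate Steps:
T(M) = 23/3 (T(M) = -⅓*(-23) = 23/3)
(T(-189) + V)/(p(171, -115) - 45658) = (23/3 + 2813)/(138 - 45658) = (8462/3)/(-45520) = (8462/3)*(-1/45520) = -4231/68280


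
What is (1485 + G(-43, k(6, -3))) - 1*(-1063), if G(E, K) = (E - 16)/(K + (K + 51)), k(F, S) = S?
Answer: 114601/45 ≈ 2546.7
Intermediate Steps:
G(E, K) = (-16 + E)/(51 + 2*K) (G(E, K) = (-16 + E)/(K + (51 + K)) = (-16 + E)/(51 + 2*K))
(1485 + G(-43, k(6, -3))) - 1*(-1063) = (1485 + (-16 - 43)/(51 + 2*(-3))) - 1*(-1063) = (1485 - 59/(51 - 6)) + 1063 = (1485 - 59/45) + 1063 = 66766/45 + 1063 = 114601/45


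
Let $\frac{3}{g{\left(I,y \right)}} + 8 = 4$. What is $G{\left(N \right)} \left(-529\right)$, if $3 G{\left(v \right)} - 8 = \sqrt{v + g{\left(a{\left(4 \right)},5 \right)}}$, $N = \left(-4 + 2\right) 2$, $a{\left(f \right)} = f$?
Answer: $- \frac{4232}{3} - \frac{529 i \sqrt{19}}{6} \approx -1410.7 - 384.31 i$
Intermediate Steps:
$N = -4$ ($N = \left(-2\right) 2 = -4$)
$g{\left(I,y \right)} = - \frac{3}{4}$ ($g{\left(I,y \right)} = \frac{3}{-8 + 4} = \frac{3}{-4} = 3 \left(- \frac{1}{4}\right) = - \frac{3}{4}$)
$G{\left(v \right)} = \frac{8}{3} + \frac{\sqrt{- \frac{3}{4} + v}}{3}$ ($G{\left(v \right)} = \frac{8}{3} + \frac{\sqrt{v - \frac{3}{4}}}{3} = \frac{8}{3} + \frac{\sqrt{- \frac{3}{4} + v}}{3}$)
$G{\left(N \right)} \left(-529\right) = \left(\frac{8}{3} + \frac{\sqrt{-3 + 4 \left(-4\right)}}{6}\right) \left(-529\right) = \left(\frac{8}{3} + \frac{\sqrt{-3 - 16}}{6}\right) \left(-529\right) = \left(\frac{8}{3} + \frac{\sqrt{-19}}{6}\right) \left(-529\right) = \left(\frac{8}{3} + \frac{i \sqrt{19}}{6}\right) \left(-529\right) = - \frac{4232}{3} - \frac{529 i \sqrt{19}}{6}$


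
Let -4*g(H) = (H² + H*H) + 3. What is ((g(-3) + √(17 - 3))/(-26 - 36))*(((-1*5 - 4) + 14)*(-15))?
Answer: -1575/248 + 75*√14/62 ≈ -1.8246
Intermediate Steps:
g(H) = -¾ - H²/2 (g(H) = -((H² + H*H) + 3)/4 = -((H² + H²) + 3)/4 = -(2*H² + 3)/4 = -(3 + 2*H²)/4 = -¾ - H²/2)
((g(-3) + √(17 - 3))/(-26 - 36))*(((-1*5 - 4) + 14)*(-15)) = (((-¾ - ½*(-3)²) + √(17 - 3))/(-26 - 36))*(((-1*5 - 4) + 14)*(-15)) = (((-¾ - ½*9) + √14)/(-62))*(((-5 - 4) + 14)*(-15)) = (((-¾ - 9/2) + √14)*(-1/62))*((-9 + 14)*(-15)) = ((-21/4 + √14)*(-1/62))*(5*(-15)) = (21/248 - √14/62)*(-75) = -1575/248 + 75*√14/62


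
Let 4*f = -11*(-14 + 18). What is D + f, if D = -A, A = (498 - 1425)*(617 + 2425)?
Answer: 2819923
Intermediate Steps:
A = -2819934 (A = -927*3042 = -2819934)
D = 2819934 (D = -1*(-2819934) = 2819934)
f = -11 (f = (-11*(-14 + 18))/4 = (-11*4)/4 = (¼)*(-44) = -11)
D + f = 2819934 - 11 = 2819923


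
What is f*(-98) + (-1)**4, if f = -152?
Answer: 14897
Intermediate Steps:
f*(-98) + (-1)**4 = -152*(-98) + (-1)**4 = 14896 + 1 = 14897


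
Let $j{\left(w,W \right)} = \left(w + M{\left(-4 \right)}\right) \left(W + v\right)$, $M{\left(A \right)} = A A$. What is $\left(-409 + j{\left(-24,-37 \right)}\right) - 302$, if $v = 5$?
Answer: $-455$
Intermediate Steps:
$M{\left(A \right)} = A^{2}$
$j{\left(w,W \right)} = \left(5 + W\right) \left(16 + w\right)$ ($j{\left(w,W \right)} = \left(w + \left(-4\right)^{2}\right) \left(W + 5\right) = \left(w + 16\right) \left(5 + W\right) = \left(16 + w\right) \left(5 + W\right) = \left(5 + W\right) \left(16 + w\right)$)
$\left(-409 + j{\left(-24,-37 \right)}\right) - 302 = \left(-409 + \left(80 + 5 \left(-24\right) + 16 \left(-37\right) - -888\right)\right) - 302 = \left(-409 + \left(80 - 120 - 592 + 888\right)\right) - 302 = \left(-409 + 256\right) - 302 = -153 - 302 = -455$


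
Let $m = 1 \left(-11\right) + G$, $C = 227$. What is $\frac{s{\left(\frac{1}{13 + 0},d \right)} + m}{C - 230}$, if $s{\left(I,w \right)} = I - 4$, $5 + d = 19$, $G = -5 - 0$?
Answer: $\frac{259}{39} \approx 6.641$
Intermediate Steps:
$G = -5$ ($G = -5 + 0 = -5$)
$d = 14$ ($d = -5 + 19 = 14$)
$m = -16$ ($m = 1 \left(-11\right) - 5 = -11 - 5 = -16$)
$s{\left(I,w \right)} = -4 + I$ ($s{\left(I,w \right)} = I - 4 = -4 + I$)
$\frac{s{\left(\frac{1}{13 + 0},d \right)} + m}{C - 230} = \frac{\left(-4 + \frac{1}{13 + 0}\right) - 16}{227 - 230} = \frac{\left(-4 + \frac{1}{13}\right) - 16}{-3} = \left(\left(-4 + \frac{1}{13}\right) - 16\right) \left(- \frac{1}{3}\right) = \left(- \frac{51}{13} - 16\right) \left(- \frac{1}{3}\right) = \left(- \frac{259}{13}\right) \left(- \frac{1}{3}\right) = \frac{259}{39}$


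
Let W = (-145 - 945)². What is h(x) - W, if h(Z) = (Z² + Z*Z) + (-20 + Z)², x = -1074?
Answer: 2315688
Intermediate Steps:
h(Z) = (-20 + Z)² + 2*Z² (h(Z) = (Z² + Z²) + (-20 + Z)² = 2*Z² + (-20 + Z)² = (-20 + Z)² + 2*Z²)
W = 1188100 (W = (-1090)² = 1188100)
h(x) - W = ((-20 - 1074)² + 2*(-1074)²) - 1*1188100 = ((-1094)² + 2*1153476) - 1188100 = (1196836 + 2306952) - 1188100 = 3503788 - 1188100 = 2315688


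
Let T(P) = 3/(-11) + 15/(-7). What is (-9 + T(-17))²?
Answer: 772641/5929 ≈ 130.32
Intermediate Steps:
T(P) = -186/77 (T(P) = 3*(-1/11) + 15*(-⅐) = -3/11 - 15/7 = -186/77)
(-9 + T(-17))² = (-9 - 186/77)² = (-879/77)² = 772641/5929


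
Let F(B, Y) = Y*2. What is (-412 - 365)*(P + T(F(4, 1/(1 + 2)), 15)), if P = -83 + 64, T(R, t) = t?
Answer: 3108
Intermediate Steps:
F(B, Y) = 2*Y
P = -19
(-412 - 365)*(P + T(F(4, 1/(1 + 2)), 15)) = (-412 - 365)*(-19 + 15) = -777*(-4) = 3108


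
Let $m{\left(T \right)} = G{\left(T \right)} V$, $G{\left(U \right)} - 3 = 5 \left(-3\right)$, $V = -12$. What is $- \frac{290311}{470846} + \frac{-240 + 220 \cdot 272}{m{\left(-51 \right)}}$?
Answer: $\frac{1751288551}{4237614} \approx 413.27$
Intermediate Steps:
$G{\left(U \right)} = -12$ ($G{\left(U \right)} = 3 + 5 \left(-3\right) = 3 - 15 = -12$)
$m{\left(T \right)} = 144$ ($m{\left(T \right)} = \left(-12\right) \left(-12\right) = 144$)
$- \frac{290311}{470846} + \frac{-240 + 220 \cdot 272}{m{\left(-51 \right)}} = - \frac{290311}{470846} + \frac{-240 + 220 \cdot 272}{144} = \left(-290311\right) \frac{1}{470846} + \left(-240 + 59840\right) \frac{1}{144} = - \frac{290311}{470846} + 59600 \cdot \frac{1}{144} = - \frac{290311}{470846} + \frac{3725}{9} = \frac{1751288551}{4237614}$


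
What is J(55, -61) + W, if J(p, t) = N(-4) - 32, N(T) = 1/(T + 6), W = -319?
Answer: -701/2 ≈ -350.50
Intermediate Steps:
N(T) = 1/(6 + T)
J(p, t) = -63/2 (J(p, t) = 1/(6 - 4) - 32 = 1/2 - 32 = -63/2)
J(55, -61) + W = -63/2 - 319 = -701/2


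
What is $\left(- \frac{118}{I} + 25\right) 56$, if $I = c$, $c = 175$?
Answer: $\frac{34056}{25} \approx 1362.2$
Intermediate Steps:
$I = 175$
$\left(- \frac{118}{I} + 25\right) 56 = \left(- \frac{118}{175} + 25\right) 56 = \frac{4257}{175} \cdot 56 = \frac{34056}{25}$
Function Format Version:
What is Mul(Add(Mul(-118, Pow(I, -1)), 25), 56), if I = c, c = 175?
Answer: Rational(34056, 25) ≈ 1362.2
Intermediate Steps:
I = 175
Mul(Add(Mul(-118, Pow(I, -1)), 25), 56) = Mul(Add(Mul(-118, Pow(175, -1)), 25), 56) = Mul(Add(Mul(-118, Rational(1, 175)), 25), 56) = Mul(Add(Rational(-118, 175), 25), 56) = Mul(Rational(4257, 175), 56) = Rational(34056, 25)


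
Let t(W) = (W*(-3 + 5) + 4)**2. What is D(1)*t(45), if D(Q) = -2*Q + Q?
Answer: -8836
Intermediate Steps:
t(W) = (4 + 2*W)**2 (t(W) = (W*2 + 4)**2 = (2*W + 4)**2 = (4 + 2*W)**2)
D(Q) = -Q
D(1)*t(45) = (-1*1)*(4*(2 + 45)**2) = -4*47**2 = -4*2209 = -1*8836 = -8836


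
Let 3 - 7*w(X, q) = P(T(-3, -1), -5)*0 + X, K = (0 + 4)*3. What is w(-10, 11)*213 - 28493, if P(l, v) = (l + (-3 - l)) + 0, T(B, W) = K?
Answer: -196682/7 ≈ -28097.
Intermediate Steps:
K = 12 (K = 4*3 = 12)
T(B, W) = 12
P(l, v) = -3 (P(l, v) = -3 + 0 = -3)
w(X, q) = 3/7 - X/7 (w(X, q) = 3/7 - (-3*0 + X)/7 = 3/7 - (0 + X)/7 = 3/7 - X/7)
w(-10, 11)*213 - 28493 = (3/7 - 1/7*(-10))*213 - 28493 = (3/7 + 10/7)*213 - 28493 = (13/7)*213 - 28493 = 2769/7 - 28493 = -196682/7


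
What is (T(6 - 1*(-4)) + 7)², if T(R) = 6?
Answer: 169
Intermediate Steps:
(T(6 - 1*(-4)) + 7)² = (6 + 7)² = 13² = 169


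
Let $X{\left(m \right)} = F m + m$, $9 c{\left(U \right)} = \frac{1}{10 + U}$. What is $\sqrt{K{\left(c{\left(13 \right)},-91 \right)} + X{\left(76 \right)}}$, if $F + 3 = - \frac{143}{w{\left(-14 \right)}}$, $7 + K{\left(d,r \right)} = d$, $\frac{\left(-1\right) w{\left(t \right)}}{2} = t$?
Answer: $\frac{i \sqrt{127641283}}{483} \approx 23.391 i$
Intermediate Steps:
$c{\left(U \right)} = \frac{1}{9 \left(10 + U\right)}$
$w{\left(t \right)} = - 2 t$
$K{\left(d,r \right)} = -7 + d$
$F = - \frac{227}{28}$ ($F = -3 - \frac{143}{\left(-2\right) \left(-14\right)} = -3 - \frac{143}{28} = - \frac{227}{28} \approx -8.1071$)
$X{\left(m \right)} = - \frac{199 m}{28}$ ($X{\left(m \right)} = - \frac{227 m}{28} + m = - \frac{199 m}{28}$)
$\sqrt{K{\left(c{\left(13 \right)},-91 \right)} + X{\left(76 \right)}} = \sqrt{\left(-7 + \frac{1}{9 \left(10 + 13\right)}\right) - \frac{3781}{7}} = \sqrt{\left(-7 + \frac{1}{9 \cdot 23}\right) - \frac{3781}{7}} = \sqrt{\left(-7 + \frac{1}{9} \cdot \frac{1}{23}\right) - \frac{3781}{7}} = \sqrt{\left(-7 + \frac{1}{207}\right) - \frac{3781}{7}} = \sqrt{- \frac{1448}{207} - \frac{3781}{7}} = \sqrt{- \frac{792803}{1449}} = \frac{i \sqrt{127641283}}{483}$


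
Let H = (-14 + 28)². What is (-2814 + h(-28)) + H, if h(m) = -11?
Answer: -2629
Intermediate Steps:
H = 196 (H = 14² = 196)
(-2814 + h(-28)) + H = (-2814 - 11) + 196 = -2825 + 196 = -2629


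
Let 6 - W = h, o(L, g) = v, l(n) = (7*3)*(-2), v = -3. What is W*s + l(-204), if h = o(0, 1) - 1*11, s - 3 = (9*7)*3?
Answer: 3798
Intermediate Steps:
l(n) = -42 (l(n) = 21*(-2) = -42)
s = 192 (s = 3 + (9*7)*3 = 3 + 63*3 = 3 + 189 = 192)
o(L, g) = -3
h = -14 (h = -3 - 1*11 = -3 - 11 = -14)
W = 20 (W = 6 - 1*(-14) = 6 + 14 = 20)
W*s + l(-204) = 20*192 - 42 = 3840 - 42 = 3798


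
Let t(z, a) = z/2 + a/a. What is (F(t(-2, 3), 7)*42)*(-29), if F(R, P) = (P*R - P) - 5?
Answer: 14616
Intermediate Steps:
t(z, a) = 1 + z/2 (t(z, a) = z*(½) + 1 = z/2 + 1 = 1 + z/2)
F(R, P) = -5 - P + P*R (F(R, P) = (-P + P*R) - 5 = -5 - P + P*R)
(F(t(-2, 3), 7)*42)*(-29) = ((-5 - 1*7 + 7*(1 + (½)*(-2)))*42)*(-29) = ((-5 - 7 + 7*(1 - 1))*42)*(-29) = ((-5 - 7 + 7*0)*42)*(-29) = ((-5 - 7 + 0)*42)*(-29) = -12*42*(-29) = -504*(-29) = 14616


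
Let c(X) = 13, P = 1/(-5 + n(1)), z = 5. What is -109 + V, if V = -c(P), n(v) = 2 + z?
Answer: -122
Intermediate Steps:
n(v) = 7 (n(v) = 2 + 5 = 7)
P = 1/2 (P = 1/(-5 + 7) = 1/2 ≈ 0.50000)
V = -13 (V = -1*13 = -13)
-109 + V = -109 - 13 = -122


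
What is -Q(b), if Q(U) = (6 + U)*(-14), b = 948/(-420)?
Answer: 262/5 ≈ 52.400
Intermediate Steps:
b = -79/35 (b = 948*(-1/420) = -79/35 ≈ -2.2571)
Q(U) = -84 - 14*U
-Q(b) = -(-84 - 14*(-79/35)) = -(-84 + 158/5) = -1*(-262/5) = 262/5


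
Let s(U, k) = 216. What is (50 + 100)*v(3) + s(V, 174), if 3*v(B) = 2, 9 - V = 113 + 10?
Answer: 316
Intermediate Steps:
V = -114 (V = 9 - (113 + 10) = 9 - 1*123 = 9 - 123 = -114)
v(B) = ⅔ (v(B) = (⅓)*2 = ⅔)
(50 + 100)*v(3) + s(V, 174) = (50 + 100)*(⅔) + 216 = 150*(⅔) + 216 = 100 + 216 = 316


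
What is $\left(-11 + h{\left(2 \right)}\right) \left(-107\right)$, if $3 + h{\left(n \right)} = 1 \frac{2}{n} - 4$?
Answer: $1819$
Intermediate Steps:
$h{\left(n \right)} = -7 + \frac{2}{n}$ ($h{\left(n \right)} = -3 - \left(4 - \frac{2}{n}\right) = -7 + \frac{2}{n}$)
$\left(-11 + h{\left(2 \right)}\right) \left(-107\right) = \left(-11 - \left(7 - \frac{2}{2}\right)\right) \left(-107\right) = \left(-11 + \left(-7 + 2 \cdot \frac{1}{2}\right)\right) \left(-107\right) = \left(-11 + \left(-7 + 1\right)\right) \left(-107\right) = \left(-11 - 6\right) \left(-107\right) = \left(-17\right) \left(-107\right) = 1819$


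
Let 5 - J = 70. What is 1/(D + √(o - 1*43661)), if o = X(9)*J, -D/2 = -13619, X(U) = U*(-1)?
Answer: 13619/370975860 - 11*I*√89/370975860 ≈ 3.6711e-5 - 2.7973e-7*I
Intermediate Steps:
X(U) = -U
J = -65 (J = 5 - 1*70 = 5 - 70 = -65)
D = 27238 (D = -2*(-13619) = 27238)
o = 585 (o = -1*9*(-65) = -9*(-65) = 585)
1/(D + √(o - 1*43661)) = 1/(27238 + √(585 - 1*43661)) = 1/(27238 + √(585 - 43661)) = 1/(27238 + √(-43076)) = 1/(27238 + 22*I*√89)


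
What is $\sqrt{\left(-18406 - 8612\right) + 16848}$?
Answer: $3 i \sqrt{1130} \approx 100.85 i$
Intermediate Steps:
$\sqrt{\left(-18406 - 8612\right) + 16848} = \sqrt{-27018 + 16848} = \sqrt{-10170} = 3 i \sqrt{1130}$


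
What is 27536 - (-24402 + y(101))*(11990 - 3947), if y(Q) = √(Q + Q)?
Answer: 196292822 - 8043*√202 ≈ 1.9618e+8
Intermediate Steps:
y(Q) = √2*√Q (y(Q) = √(2*Q) = √2*√Q)
27536 - (-24402 + y(101))*(11990 - 3947) = 27536 - (-24402 + √2*√101)*(11990 - 3947) = 27536 - (-24402 + √202)*8043 = 27536 - (-196265286 + 8043*√202) = 27536 + (196265286 - 8043*√202) = 196292822 - 8043*√202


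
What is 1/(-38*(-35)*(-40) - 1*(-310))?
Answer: -1/52890 ≈ -1.8907e-5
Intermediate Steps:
1/(-38*(-35)*(-40) - 1*(-310)) = 1/(1330*(-40) + 310) = 1/(-53200 + 310) = 1/(-52890) = -1/52890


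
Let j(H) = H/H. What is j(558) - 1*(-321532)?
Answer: 321533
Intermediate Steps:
j(H) = 1
j(558) - 1*(-321532) = 1 - 1*(-321532) = 1 + 321532 = 321533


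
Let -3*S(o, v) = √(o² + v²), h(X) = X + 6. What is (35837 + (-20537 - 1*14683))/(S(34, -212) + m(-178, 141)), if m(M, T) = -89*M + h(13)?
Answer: 88076133/2264095789 + 18510*√461/2264095789 ≈ 0.039077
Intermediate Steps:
h(X) = 6 + X
S(o, v) = -√(o² + v²)/3
m(M, T) = 19 - 89*M (m(M, T) = -89*M + (6 + 13) = -89*M + 19 = 19 - 89*M)
(35837 + (-20537 - 1*14683))/(S(34, -212) + m(-178, 141)) = (35837 + (-20537 - 1*14683))/(-√(34² + (-212)²)/3 + (19 - 89*(-178))) = (35837 + (-20537 - 14683))/(-√(1156 + 44944)/3 + (19 + 15842)) = (35837 - 35220)/(-10*√461/3 + 15861) = 617/(-10*√461/3 + 15861) = 617/(15861 - 10*√461/3)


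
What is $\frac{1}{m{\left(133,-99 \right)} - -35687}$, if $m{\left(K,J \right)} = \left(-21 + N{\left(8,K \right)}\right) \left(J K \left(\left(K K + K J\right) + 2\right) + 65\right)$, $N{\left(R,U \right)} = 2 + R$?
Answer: $\frac{1}{655277560} \approx 1.5261 \cdot 10^{-9}$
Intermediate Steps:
$m{\left(K,J \right)} = -715 - 11 J K \left(2 + K^{2} + J K\right)$ ($m{\left(K,J \right)} = \left(-21 + \left(2 + 8\right)\right) \left(J K \left(\left(K K + K J\right) + 2\right) + 65\right) = \left(-21 + 10\right) \left(J K \left(\left(K^{2} + J K\right) + 2\right) + 65\right) = - 11 \left(J K \left(2 + K^{2} + J K\right) + 65\right) = - 11 \left(65 + J K \left(2 + K^{2} + J K\right)\right) = -715 - 11 J K \left(2 + K^{2} + J K\right)$)
$\frac{1}{m{\left(133,-99 \right)} - -35687} = \frac{1}{\left(-715 - \left(-2178\right) 133 - - 1089 \cdot 133^{3} - 11 \left(-99\right)^{2} \cdot 133^{2}\right) - -35687} = \frac{1}{\left(-715 + 289674 - \left(-1089\right) 2352637 - 107811 \cdot 17689\right) + 35687} = \frac{1}{\left(-715 + 289674 + 2562021693 - 1907068779\right) + 35687} = \frac{1}{655241873 + 35687} = \frac{1}{655277560}$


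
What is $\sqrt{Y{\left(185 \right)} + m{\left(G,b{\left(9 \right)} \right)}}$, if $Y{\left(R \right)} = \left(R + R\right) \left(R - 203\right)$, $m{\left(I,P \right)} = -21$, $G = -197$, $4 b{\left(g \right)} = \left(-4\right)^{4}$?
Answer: $i \sqrt{6681} \approx 81.737 i$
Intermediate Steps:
$b{\left(g \right)} = 64$ ($b{\left(g \right)} = \frac{\left(-4\right)^{4}}{4} = \frac{1}{4} \cdot 256 = 64$)
$Y{\left(R \right)} = 2 R \left(-203 + R\right)$
$\sqrt{Y{\left(185 \right)} + m{\left(G,b{\left(9 \right)} \right)}} = \sqrt{2 \cdot 185 \left(-203 + 185\right) - 21} = \sqrt{2 \cdot 185 \left(-18\right) - 21} = \sqrt{-6660 - 21} = \sqrt{-6681} = i \sqrt{6681}$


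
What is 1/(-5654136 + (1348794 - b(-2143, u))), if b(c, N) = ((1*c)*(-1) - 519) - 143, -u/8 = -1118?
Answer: -1/4306823 ≈ -2.3219e-7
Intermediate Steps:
u = 8944 (u = -8*(-1118) = 8944)
b(c, N) = -662 - c (b(c, N) = (c*(-1) - 519) - 143 = (-c - 519) - 143 = (-519 - c) - 143 = -662 - c)
1/(-5654136 + (1348794 - b(-2143, u))) = 1/(-5654136 + (1348794 - (-662 - 1*(-2143)))) = 1/(-5654136 + (1348794 - (-662 + 2143))) = 1/(-5654136 + (1348794 - 1*1481)) = 1/(-5654136 + (1348794 - 1481)) = 1/(-5654136 + 1347313) = 1/(-4306823) = -1/4306823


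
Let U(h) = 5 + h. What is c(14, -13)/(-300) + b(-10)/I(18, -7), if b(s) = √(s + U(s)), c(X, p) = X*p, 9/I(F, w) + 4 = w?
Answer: 91/150 - 11*I*√15/9 ≈ 0.60667 - 4.7336*I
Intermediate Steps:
I(F, w) = 9/(-4 + w)
b(s) = √(5 + 2*s) (b(s) = √(s + (5 + s)) = √(5 + 2*s))
c(14, -13)/(-300) + b(-10)/I(18, -7) = (14*(-13))/(-300) + √(5 + 2*(-10))/((9/(-4 - 7))) = -182*(-1/300) + √(5 - 20)/((9/(-11))) = 91/150 + √(-15)/((9*(-1/11))) = 91/150 + (I*√15)/(-9/11) = 91/150 + (I*√15)*(-11/9) = 91/150 - 11*I*√15/9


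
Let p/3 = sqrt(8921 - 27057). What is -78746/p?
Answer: 39373*I*sqrt(4534)/13602 ≈ 194.91*I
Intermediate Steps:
p = 6*I*sqrt(4534) (p = 3*sqrt(8921 - 27057) = 3*sqrt(-18136) = 3*(2*I*sqrt(4534)) = 6*I*sqrt(4534) ≈ 404.01*I)
-78746/p = -78746*(-I*sqrt(4534)/27204) = -(-39373)*I*sqrt(4534)/13602 = 39373*I*sqrt(4534)/13602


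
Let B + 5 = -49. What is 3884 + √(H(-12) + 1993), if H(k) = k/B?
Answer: 3884 + √17939/3 ≈ 3928.6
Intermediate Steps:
B = -54 (B = -5 - 49 = -54)
H(k) = -k/54 (H(k) = k/(-54) = k*(-1/54) = -k/54)
3884 + √(H(-12) + 1993) = 3884 + √(-1/54*(-12) + 1993) = 3884 + √(2/9 + 1993) = 3884 + √(17939/9) = 3884 + √17939/3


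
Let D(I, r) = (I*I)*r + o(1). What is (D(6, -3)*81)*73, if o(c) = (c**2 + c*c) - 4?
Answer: -650430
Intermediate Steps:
o(c) = -4 + 2*c**2 (o(c) = (c**2 + c**2) - 4 = 2*c**2 - 4 = -4 + 2*c**2)
D(I, r) = -2 + r*I**2 (D(I, r) = (I*I)*r + (-4 + 2*1**2) = I**2*r + (-4 + 2*1) = r*I**2 + (-4 + 2) = r*I**2 - 2 = -2 + r*I**2)
(D(6, -3)*81)*73 = ((-2 - 3*6**2)*81)*73 = ((-2 - 3*36)*81)*73 = ((-2 - 108)*81)*73 = -110*81*73 = -8910*73 = -650430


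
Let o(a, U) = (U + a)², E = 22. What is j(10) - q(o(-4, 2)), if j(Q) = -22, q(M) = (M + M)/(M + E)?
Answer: -290/13 ≈ -22.308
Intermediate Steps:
q(M) = 2*M/(22 + M) (q(M) = (M + M)/(M + 22) = (2*M)/(22 + M) = 2*M/(22 + M))
j(10) - q(o(-4, 2)) = -22 - 2*(2 - 4)²/(22 + (2 - 4)²) = -22 - 2*(-2)²/(22 + (-2)²) = -22 - 2*4/(22 + 4) = -22 - 2*4/26 = -22 - 1*4/13 = -22 - 4/13 = -290/13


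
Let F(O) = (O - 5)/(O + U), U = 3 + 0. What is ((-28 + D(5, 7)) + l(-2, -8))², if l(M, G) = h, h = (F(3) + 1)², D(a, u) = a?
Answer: 41209/81 ≈ 508.75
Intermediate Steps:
U = 3
F(O) = (-5 + O)/(3 + O) (F(O) = (O - 5)/(O + 3) = (-5 + O)/(3 + O))
h = 4/9 (h = ((-5 + 3)/(3 + 3) + 1)² = (-2/6 + 1)² = ((⅙)*(-2) + 1)² = (-⅓ + 1)² = (⅔)² = 4/9 ≈ 0.44444)
l(M, G) = 4/9
((-28 + D(5, 7)) + l(-2, -8))² = ((-28 + 5) + 4/9)² = (-23 + 4/9)² = (-203/9)² = 41209/81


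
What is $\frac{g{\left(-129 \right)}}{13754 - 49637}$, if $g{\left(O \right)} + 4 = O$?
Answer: $\frac{133}{35883} \approx 0.0037065$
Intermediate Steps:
$g{\left(O \right)} = -4 + O$
$\frac{g{\left(-129 \right)}}{13754 - 49637} = \frac{-4 - 129}{13754 - 49637} = - \frac{133}{13754 - 49637} = - \frac{133}{-35883} = \left(-133\right) \left(- \frac{1}{35883}\right) = \frac{133}{35883}$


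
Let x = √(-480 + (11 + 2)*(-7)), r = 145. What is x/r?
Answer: I*√571/145 ≈ 0.1648*I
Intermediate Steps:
x = I*√571 (x = √(-480 + 13*(-7)) = √(-480 - 91) = √(-571) = I*√571 ≈ 23.896*I)
x/r = (I*√571)/145 = (I*√571)*(1/145) = I*√571/145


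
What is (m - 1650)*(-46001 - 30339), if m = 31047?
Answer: -2244166980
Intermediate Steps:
(m - 1650)*(-46001 - 30339) = (31047 - 1650)*(-46001 - 30339) = 29397*(-76340) = -2244166980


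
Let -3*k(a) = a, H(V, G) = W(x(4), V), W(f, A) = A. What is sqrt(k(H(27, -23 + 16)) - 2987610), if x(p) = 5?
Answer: I*sqrt(2987619) ≈ 1728.5*I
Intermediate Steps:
H(V, G) = V
k(a) = -a/3
sqrt(k(H(27, -23 + 16)) - 2987610) = sqrt(-1/3*27 - 2987610) = sqrt(-9 - 2987610) = sqrt(-2987619) = I*sqrt(2987619)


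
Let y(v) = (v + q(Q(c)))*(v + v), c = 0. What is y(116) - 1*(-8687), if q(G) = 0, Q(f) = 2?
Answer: 35599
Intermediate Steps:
y(v) = 2*v² (y(v) = (v + 0)*(v + v) = v*(2*v) = 2*v²)
y(116) - 1*(-8687) = 2*116² - 1*(-8687) = 2*13456 + 8687 = 26912 + 8687 = 35599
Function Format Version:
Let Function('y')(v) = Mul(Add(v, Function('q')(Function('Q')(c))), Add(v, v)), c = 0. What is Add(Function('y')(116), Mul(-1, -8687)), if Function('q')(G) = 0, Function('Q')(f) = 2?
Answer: 35599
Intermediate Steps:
Function('y')(v) = Mul(2, Pow(v, 2)) (Function('y')(v) = Mul(Add(v, 0), Add(v, v)) = Mul(v, Mul(2, v)) = Mul(2, Pow(v, 2)))
Add(Function('y')(116), Mul(-1, -8687)) = Add(Mul(2, Pow(116, 2)), Mul(-1, -8687)) = Add(Mul(2, 13456), 8687) = Add(26912, 8687) = 35599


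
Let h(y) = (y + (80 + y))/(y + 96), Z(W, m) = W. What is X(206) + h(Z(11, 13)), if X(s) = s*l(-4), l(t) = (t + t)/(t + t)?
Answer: 22144/107 ≈ 206.95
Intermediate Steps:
l(t) = 1 (l(t) = (2*t)/((2*t)) = (2*t)*(1/(2*t)) = 1)
X(s) = s (X(s) = s*1 = s)
h(y) = (80 + 2*y)/(96 + y)
X(206) + h(Z(11, 13)) = 206 + 2*(40 + 11)/(96 + 11) = 206 + 2*51/107 = 206 + 2*(1/107)*51 = 206 + 102/107 = 22144/107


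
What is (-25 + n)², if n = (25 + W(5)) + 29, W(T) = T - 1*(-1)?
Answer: 1225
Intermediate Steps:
W(T) = 1 + T (W(T) = T + 1 = 1 + T)
n = 60 (n = (25 + (1 + 5)) + 29 = (25 + 6) + 29 = 31 + 29 = 60)
(-25 + n)² = (-25 + 60)² = 35² = 1225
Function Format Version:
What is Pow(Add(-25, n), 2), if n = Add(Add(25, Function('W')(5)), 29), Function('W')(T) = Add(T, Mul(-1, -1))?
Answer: 1225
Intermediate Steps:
Function('W')(T) = Add(1, T) (Function('W')(T) = Add(T, 1) = Add(1, T))
n = 60 (n = Add(Add(25, Add(1, 5)), 29) = Add(Add(25, 6), 29) = Add(31, 29) = 60)
Pow(Add(-25, n), 2) = Pow(Add(-25, 60), 2) = Pow(35, 2) = 1225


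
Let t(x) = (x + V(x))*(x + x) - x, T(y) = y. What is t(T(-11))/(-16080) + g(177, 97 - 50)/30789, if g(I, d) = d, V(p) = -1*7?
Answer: -3925121/165029040 ≈ -0.023784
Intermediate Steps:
V(p) = -7
t(x) = -x + 2*x*(-7 + x) (t(x) = (x - 7)*(x + x) - x = (-7 + x)*(2*x) - x = 2*x*(-7 + x) - x = -x + 2*x*(-7 + x))
t(T(-11))/(-16080) + g(177, 97 - 50)/30789 = -11*(-15 + 2*(-11))/(-16080) + (97 - 50)/30789 = -11*(-15 - 22)*(-1/16080) + 47*(1/30789) = -11*(-37)*(-1/16080) + 47/30789 = 407*(-1/16080) + 47/30789 = -407/16080 + 47/30789 = -3925121/165029040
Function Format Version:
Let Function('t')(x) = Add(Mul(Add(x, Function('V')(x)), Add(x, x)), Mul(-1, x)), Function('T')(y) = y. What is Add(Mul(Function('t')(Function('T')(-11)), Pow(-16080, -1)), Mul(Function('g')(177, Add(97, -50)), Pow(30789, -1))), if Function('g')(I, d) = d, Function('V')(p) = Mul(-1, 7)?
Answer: Rational(-3925121, 165029040) ≈ -0.023784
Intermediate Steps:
Function('V')(p) = -7
Function('t')(x) = Add(Mul(-1, x), Mul(2, x, Add(-7, x))) (Function('t')(x) = Add(Mul(Add(x, -7), Add(x, x)), Mul(-1, x)) = Add(Mul(Add(-7, x), Mul(2, x)), Mul(-1, x)) = Add(Mul(2, x, Add(-7, x)), Mul(-1, x)) = Add(Mul(-1, x), Mul(2, x, Add(-7, x))))
Add(Mul(Function('t')(Function('T')(-11)), Pow(-16080, -1)), Mul(Function('g')(177, Add(97, -50)), Pow(30789, -1))) = Add(Mul(Mul(-11, Add(-15, Mul(2, -11))), Pow(-16080, -1)), Mul(Add(97, -50), Pow(30789, -1))) = Add(Mul(Mul(-11, Add(-15, -22)), Rational(-1, 16080)), Mul(47, Rational(1, 30789))) = Add(Mul(Mul(-11, -37), Rational(-1, 16080)), Rational(47, 30789)) = Add(Mul(407, Rational(-1, 16080)), Rational(47, 30789)) = Add(Rational(-407, 16080), Rational(47, 30789)) = Rational(-3925121, 165029040)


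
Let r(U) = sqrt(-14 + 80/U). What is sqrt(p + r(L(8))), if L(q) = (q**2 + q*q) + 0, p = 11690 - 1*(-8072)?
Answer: sqrt(79048 + I*sqrt(214))/2 ≈ 140.58 + 0.013008*I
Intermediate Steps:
p = 19762 (p = 11690 + 8072 = 19762)
L(q) = 2*q**2 (L(q) = (q**2 + q**2) + 0 = 2*q**2 + 0 = 2*q**2)
sqrt(p + r(L(8))) = sqrt(19762 + sqrt(-14 + 80/((2*8**2)))) = sqrt(19762 + sqrt(-14 + 80/((2*64)))) = sqrt(19762 + sqrt(-14 + 80/128)) = sqrt(19762 + sqrt(-14 + 80*(1/128))) = sqrt(19762 + sqrt(-14 + 5/8)) = sqrt(19762 + sqrt(-107/8)) = sqrt(19762 + I*sqrt(214)/4)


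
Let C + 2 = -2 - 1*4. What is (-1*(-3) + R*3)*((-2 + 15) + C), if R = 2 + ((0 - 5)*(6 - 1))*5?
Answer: -1830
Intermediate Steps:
R = -123 (R = 2 - 5*5*5 = 2 - 25*5 = 2 - 125 = -123)
C = -8 (C = -2 + (-2 - 1*4) = -2 + (-2 - 4) = -2 - 6 = -8)
(-1*(-3) + R*3)*((-2 + 15) + C) = (-1*(-3) - 123*3)*((-2 + 15) - 8) = (3 - 369)*(13 - 8) = -366*5 = -1830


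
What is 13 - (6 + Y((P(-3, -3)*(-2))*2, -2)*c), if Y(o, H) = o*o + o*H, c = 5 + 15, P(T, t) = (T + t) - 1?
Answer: -14553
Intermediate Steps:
P(T, t) = -1 + T + t
c = 20
Y(o, H) = o² + H*o
13 - (6 + Y((P(-3, -3)*(-2))*2, -2)*c) = 13 - (6 + ((((-1 - 3 - 3)*(-2))*2)*(-2 + ((-1 - 3 - 3)*(-2))*2))*20) = 13 - (6 + ((-7*(-2)*2)*(-2 - 7*(-2)*2))*20) = 13 - (6 + ((14*2)*(-2 + 14*2))*20) = 13 - (6 + (28*(-2 + 28))*20) = 13 - (6 + (28*26)*20) = 13 - (6 + 728*20) = 13 - (6 + 14560) = 13 - 1*14566 = 13 - 14566 = -14553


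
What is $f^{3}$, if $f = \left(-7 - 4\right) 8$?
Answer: $-681472$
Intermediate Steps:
$f = -88$ ($f = \left(-11\right) 8 = -88$)
$f^{3} = \left(-88\right)^{3} = -681472$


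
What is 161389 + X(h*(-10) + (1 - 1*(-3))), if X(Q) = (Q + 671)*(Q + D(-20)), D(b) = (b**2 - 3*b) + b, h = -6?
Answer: 531829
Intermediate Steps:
D(b) = b**2 - 2*b
X(Q) = (440 + Q)*(671 + Q) (X(Q) = (Q + 671)*(Q - 20*(-2 - 20)) = (671 + Q)*(Q - 20*(-22)) = (671 + Q)*(Q + 440) = (671 + Q)*(440 + Q) = (440 + Q)*(671 + Q))
161389 + X(h*(-10) + (1 - 1*(-3))) = 161389 + (295240 + (-6*(-10) + (1 - 1*(-3)))**2 + 1111*(-6*(-10) + (1 - 1*(-3)))) = 161389 + (295240 + (60 + (1 + 3))**2 + 1111*(60 + (1 + 3))) = 161389 + (295240 + (60 + 4)**2 + 1111*(60 + 4)) = 161389 + (295240 + 64**2 + 1111*64) = 161389 + (295240 + 4096 + 71104) = 161389 + 370440 = 531829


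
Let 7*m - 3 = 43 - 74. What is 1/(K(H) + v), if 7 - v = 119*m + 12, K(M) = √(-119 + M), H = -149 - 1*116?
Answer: 157/74075 - 8*I*√6/222225 ≈ 0.0021195 - 8.8181e-5*I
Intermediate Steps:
m = -4 (m = 3/7 + (43 - 74)/7 = 3/7 + (⅐)*(-31) = 3/7 - 31/7 = -4)
H = -265 (H = -149 - 116 = -265)
v = 471 (v = 7 - (119*(-4) + 12) = 7 - (-476 + 12) = 7 - 1*(-464) = 7 + 464 = 471)
1/(K(H) + v) = 1/(√(-119 - 265) + 471) = 1/(√(-384) + 471) = 1/(8*I*√6 + 471) = 1/(471 + 8*I*√6)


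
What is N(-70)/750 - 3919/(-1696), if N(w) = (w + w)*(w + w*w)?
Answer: -7625973/8480 ≈ -899.29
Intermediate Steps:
N(w) = 2*w*(w + w**2) (N(w) = (2*w)*(w + w**2) = 2*w*(w + w**2))
N(-70)/750 - 3919/(-1696) = (2*(-70)**2*(1 - 70))/750 - 3919/(-1696) = (2*4900*(-69))*(1/750) - 3919*(-1/1696) = -676200*1/750 + 3919/1696 = -4508/5 + 3919/1696 = -7625973/8480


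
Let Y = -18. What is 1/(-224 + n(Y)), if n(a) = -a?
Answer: -1/206 ≈ -0.0048544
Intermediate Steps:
1/(-224 + n(Y)) = 1/(-224 - 1*(-18)) = 1/(-224 + 18) = 1/(-206) = -1/206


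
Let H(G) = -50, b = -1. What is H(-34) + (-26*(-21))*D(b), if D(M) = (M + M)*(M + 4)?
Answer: -3326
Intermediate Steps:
D(M) = 2*M*(4 + M) (D(M) = (2*M)*(4 + M) = 2*M*(4 + M))
H(-34) + (-26*(-21))*D(b) = -50 + (-26*(-21))*(2*(-1)*(4 - 1)) = -50 + 546*(2*(-1)*3) = -50 + 546*(-6) = -50 - 3276 = -3326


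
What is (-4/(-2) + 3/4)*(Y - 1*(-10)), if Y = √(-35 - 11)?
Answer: 55/2 + 11*I*√46/4 ≈ 27.5 + 18.651*I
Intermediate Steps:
Y = I*√46 (Y = √(-46) = I*√46 ≈ 6.7823*I)
(-4/(-2) + 3/4)*(Y - 1*(-10)) = (-4/(-2) + 3/4)*(I*√46 - 1*(-10)) = (-4*(-½) + 3*(¼))*(I*√46 + 10) = (2 + ¾)*(10 + I*√46) = 11*(10 + I*√46)/4 = 55/2 + 11*I*√46/4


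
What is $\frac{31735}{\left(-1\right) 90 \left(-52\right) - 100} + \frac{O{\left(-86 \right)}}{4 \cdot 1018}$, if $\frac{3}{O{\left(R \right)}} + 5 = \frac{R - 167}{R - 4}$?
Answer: $\frac{159100454}{22962517} \approx 6.9287$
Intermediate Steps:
$O{\left(R \right)} = \frac{3}{-5 + \frac{-167 + R}{-4 + R}}$ ($O{\left(R \right)} = \frac{3}{-5 + \frac{R - 167}{R - 4}} = \frac{3}{-5 + \frac{-167 + R}{-4 + R}}$)
$\frac{31735}{\left(-1\right) 90 \left(-52\right) - 100} + \frac{O{\left(-86 \right)}}{4 \cdot 1018} = \frac{31735}{\left(-1\right) 90 \left(-52\right) - 100} + \frac{3 \frac{1}{147 + 4 \left(-86\right)} \left(4 - -86\right)}{4 \cdot 1018} = \frac{31735}{\left(-90\right) \left(-52\right) - 100} + \frac{3 \frac{1}{147 - 344} \left(4 + 86\right)}{4072} = \frac{31735}{4680 - 100} + 3 \frac{1}{-197} \cdot 90 \cdot \frac{1}{4072} = \frac{31735}{4580} + 3 \left(- \frac{1}{197}\right) 90 \cdot \frac{1}{4072} = 31735 \cdot \frac{1}{4580} - \frac{135}{401092} = \frac{6347}{916} - \frac{135}{401092} = \frac{159100454}{22962517}$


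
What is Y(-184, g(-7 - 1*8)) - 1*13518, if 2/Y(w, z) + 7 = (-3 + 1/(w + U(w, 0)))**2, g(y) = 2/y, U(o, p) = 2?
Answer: -910249390/67341 ≈ -13517.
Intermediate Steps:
Y(w, z) = 2/(-7 + (-3 + 1/(2 + w))**2) (Y(w, z) = 2/(-7 + (-3 + 1/(w + 2))**2) = 2/(-7 + (-3 + 1/(2 + w))**2))
Y(-184, g(-7 - 1*8)) - 1*13518 = 2*(4 + (-184)**2 + 4*(-184))/(-3 + 2*(-184) + 2*(-184)**2) - 1*13518 = 2*(4 + 33856 - 736)/(-3 - 368 + 2*33856) - 13518 = 2*33124/(-3 - 368 + 67712) - 13518 = 2*33124/67341 - 13518 = 2*(1/67341)*33124 - 13518 = 66248/67341 - 13518 = -910249390/67341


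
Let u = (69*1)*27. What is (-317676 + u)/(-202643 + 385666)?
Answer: -315813/183023 ≈ -1.7255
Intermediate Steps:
u = 1863 (u = 69*27 = 1863)
(-317676 + u)/(-202643 + 385666) = (-317676 + 1863)/(-202643 + 385666) = -315813/183023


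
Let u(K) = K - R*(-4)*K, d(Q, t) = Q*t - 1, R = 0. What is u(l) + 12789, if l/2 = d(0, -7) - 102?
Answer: 12583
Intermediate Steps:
d(Q, t) = -1 + Q*t
l = -206 (l = 2*((-1 + 0*(-7)) - 102) = 2*((-1 + 0) - 102) = 2*(-1 - 102) = 2*(-103) = -206)
u(K) = K (u(K) = K - 0*(-4)*K = K - 0*K = K - 1*0 = K + 0 = K)
u(l) + 12789 = -206 + 12789 = 12583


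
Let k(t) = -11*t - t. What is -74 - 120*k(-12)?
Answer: -17354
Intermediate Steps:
k(t) = -12*t
-74 - 120*k(-12) = -74 - (-1440)*(-12) = -74 - 120*144 = -74 - 17280 = -17354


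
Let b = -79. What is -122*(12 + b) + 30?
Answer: 8204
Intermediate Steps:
-122*(12 + b) + 30 = -122*(12 - 79) + 30 = -122*(-67) + 30 = 8174 + 30 = 8204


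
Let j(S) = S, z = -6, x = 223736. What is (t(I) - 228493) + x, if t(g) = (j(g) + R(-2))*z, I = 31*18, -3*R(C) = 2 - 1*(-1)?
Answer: -8099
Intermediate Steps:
R(C) = -1 (R(C) = -(2 - 1*(-1))/3 = -(2 + 1)/3 = -1/3*3 = -1)
I = 558
t(g) = 6 - 6*g (t(g) = (g - 1)*(-6) = (-1 + g)*(-6) = 6 - 6*g)
(t(I) - 228493) + x = ((6 - 6*558) - 228493) + 223736 = ((6 - 3348) - 228493) + 223736 = (-3342 - 228493) + 223736 = -231835 + 223736 = -8099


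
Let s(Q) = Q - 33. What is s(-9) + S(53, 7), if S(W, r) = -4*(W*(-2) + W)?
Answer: 170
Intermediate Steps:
S(W, r) = 4*W (S(W, r) = -4*(-2*W + W) = -(-4)*W = 4*W)
s(Q) = -33 + Q
s(-9) + S(53, 7) = (-33 - 9) + 4*53 = -42 + 212 = 170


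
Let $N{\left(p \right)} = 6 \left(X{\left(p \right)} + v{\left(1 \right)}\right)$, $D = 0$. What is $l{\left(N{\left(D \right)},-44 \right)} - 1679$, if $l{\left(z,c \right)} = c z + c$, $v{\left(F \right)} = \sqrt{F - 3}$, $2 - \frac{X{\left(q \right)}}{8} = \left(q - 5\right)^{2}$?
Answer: $46853 - 264 i \sqrt{2} \approx 46853.0 - 373.35 i$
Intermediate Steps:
$X{\left(q \right)} = 16 - 8 \left(-5 + q\right)^{2}$ ($X{\left(q \right)} = 16 - 8 \left(q - 5\right)^{2} = 16 - 8 \left(-5 + q\right)^{2}$)
$v{\left(F \right)} = \sqrt{-3 + F}$
$N{\left(p \right)} = 96 - 48 \left(-5 + p\right)^{2} + 6 i \sqrt{2}$ ($N{\left(p \right)} = 6 \left(\left(16 - 8 \left(-5 + p\right)^{2}\right) + \sqrt{-3 + 1}\right) = 6 \left(\left(16 - 8 \left(-5 + p\right)^{2}\right) + \sqrt{-2}\right) = 6 \left(\left(16 - 8 \left(-5 + p\right)^{2}\right) + i \sqrt{2}\right) = 6 \left(16 - 8 \left(-5 + p\right)^{2} + i \sqrt{2}\right) = 96 - 48 \left(-5 + p\right)^{2} + 6 i \sqrt{2}$)
$l{\left(z,c \right)} = c + c z$
$l{\left(N{\left(D \right)},-44 \right)} - 1679 = - 44 \left(1 + \left(96 - 48 \left(-5 + 0\right)^{2} + 6 i \sqrt{2}\right)\right) - 1679 = - 44 \left(1 + \left(96 - 48 \left(-5\right)^{2} + 6 i \sqrt{2}\right)\right) - 1679 = - 44 \left(1 + \left(96 - 1200 + 6 i \sqrt{2}\right)\right) - 1679 = - 44 \left(1 - \left(1104 - 6 i \sqrt{2}\right)\right) - 1679 = - 44 \left(-1103 + 6 i \sqrt{2}\right) - 1679 = \left(48532 - 264 i \sqrt{2}\right) - 1679 = 46853 - 264 i \sqrt{2}$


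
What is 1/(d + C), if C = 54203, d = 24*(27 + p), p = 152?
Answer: 1/58499 ≈ 1.7094e-5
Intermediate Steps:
d = 4296 (d = 24*(27 + 152) = 24*179 = 4296)
1/(d + C) = 1/(4296 + 54203) = 1/58499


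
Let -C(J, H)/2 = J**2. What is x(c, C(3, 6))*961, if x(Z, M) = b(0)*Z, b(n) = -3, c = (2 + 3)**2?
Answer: -72075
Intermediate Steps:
c = 25 (c = 5**2 = 25)
C(J, H) = -2*J**2
x(Z, M) = -3*Z
x(c, C(3, 6))*961 = -3*25*961 = -75*961 = -72075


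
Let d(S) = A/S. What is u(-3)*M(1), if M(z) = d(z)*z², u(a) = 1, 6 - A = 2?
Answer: 4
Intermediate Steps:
A = 4 (A = 6 - 1*2 = 6 - 2 = 4)
d(S) = 4/S
M(z) = 4*z (M(z) = (4/z)*z² = 4*z)
u(-3)*M(1) = 1*(4*1) = 1*4 = 4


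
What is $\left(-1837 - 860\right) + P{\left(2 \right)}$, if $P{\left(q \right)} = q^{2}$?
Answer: $-2693$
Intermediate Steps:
$\left(-1837 - 860\right) + P{\left(2 \right)} = \left(-1837 - 860\right) + 2^{2} = -2697 + 4 = -2693$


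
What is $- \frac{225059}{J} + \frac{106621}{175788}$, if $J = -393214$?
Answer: $\frac{40743770693}{34561151316} \approx 1.1789$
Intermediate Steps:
$- \frac{225059}{J} + \frac{106621}{175788} = - \frac{225059}{-393214} + \frac{106621}{175788} = \left(-225059\right) \left(- \frac{1}{393214}\right) + 106621 \cdot \frac{1}{175788} = \frac{225059}{393214} + \frac{106621}{175788} = \frac{40743770693}{34561151316}$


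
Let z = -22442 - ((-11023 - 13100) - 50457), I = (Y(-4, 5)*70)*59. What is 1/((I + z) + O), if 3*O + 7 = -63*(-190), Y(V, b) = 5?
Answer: 3/230327 ≈ 1.3025e-5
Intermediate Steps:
I = 20650 (I = (5*70)*59 = 350*59 = 20650)
z = 52138 (z = -22442 - (-24123 - 50457) = -22442 - 1*(-74580) = -22442 + 74580 = 52138)
O = 11963/3 (O = -7/3 + (-63*(-190))/3 = -7/3 + (⅓)*11970 = -7/3 + 3990 = 11963/3 ≈ 3987.7)
1/((I + z) + O) = 1/((20650 + 52138) + 11963/3) = 1/(72788 + 11963/3) = 1/(230327/3) = 3/230327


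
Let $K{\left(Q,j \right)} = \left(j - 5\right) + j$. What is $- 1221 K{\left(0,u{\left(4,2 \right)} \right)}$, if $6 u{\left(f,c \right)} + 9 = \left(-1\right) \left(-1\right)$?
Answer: $9361$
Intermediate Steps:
$u{\left(f,c \right)} = - \frac{4}{3}$ ($u{\left(f,c \right)} = - \frac{3}{2} + \frac{\left(-1\right) \left(-1\right)}{6} = - \frac{3}{2} + \frac{1}{6} \cdot 1 = - \frac{3}{2} + \frac{1}{6} = - \frac{4}{3}$)
$K{\left(Q,j \right)} = -5 + 2 j$ ($K{\left(Q,j \right)} = \left(-5 + j\right) + j = -5 + 2 j$)
$- 1221 K{\left(0,u{\left(4,2 \right)} \right)} = - 1221 \left(-5 + 2 \left(- \frac{4}{3}\right)\right) = - 1221 \left(-5 - \frac{8}{3}\right) = \left(-1221\right) \left(- \frac{23}{3}\right) = 9361$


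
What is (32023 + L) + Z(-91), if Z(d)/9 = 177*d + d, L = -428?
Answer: -114187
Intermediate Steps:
Z(d) = 1602*d (Z(d) = 9*(177*d + d) = 9*(178*d) = 1602*d)
(32023 + L) + Z(-91) = (32023 - 428) + 1602*(-91) = 31595 - 145782 = -114187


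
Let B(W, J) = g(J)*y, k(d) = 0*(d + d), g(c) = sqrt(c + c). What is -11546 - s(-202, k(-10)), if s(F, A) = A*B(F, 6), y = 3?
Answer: -11546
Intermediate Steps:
g(c) = sqrt(2)*sqrt(c) (g(c) = sqrt(2*c) = sqrt(2)*sqrt(c))
k(d) = 0 (k(d) = 0*(2*d) = 0)
B(W, J) = 3*sqrt(2)*sqrt(J) (B(W, J) = (sqrt(2)*sqrt(J))*3 = 3*sqrt(2)*sqrt(J))
s(F, A) = 6*A*sqrt(3) (s(F, A) = A*(3*sqrt(2)*sqrt(6)) = A*(6*sqrt(3)) = 6*A*sqrt(3))
-11546 - s(-202, k(-10)) = -11546 - 6*0*sqrt(3) = -11546 - 1*0 = -11546 + 0 = -11546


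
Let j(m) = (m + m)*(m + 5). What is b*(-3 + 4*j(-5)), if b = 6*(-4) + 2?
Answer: 66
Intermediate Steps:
j(m) = 2*m*(5 + m) (j(m) = (2*m)*(5 + m) = 2*m*(5 + m))
b = -22 (b = -24 + 2 = -22)
b*(-3 + 4*j(-5)) = -22*(-3 + 4*(2*(-5)*(5 - 5))) = -22*(-3 + 4*(2*(-5)*0)) = -22*(-3 + 4*0) = -22*(-3 + 0) = -22*(-3) = 66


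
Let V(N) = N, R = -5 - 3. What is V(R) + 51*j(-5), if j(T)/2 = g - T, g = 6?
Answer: 1114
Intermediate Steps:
R = -8
j(T) = 12 - 2*T (j(T) = 2*(6 - T) = 12 - 2*T)
V(R) + 51*j(-5) = -8 + 51*(12 - 2*(-5)) = -8 + 51*(12 + 10) = -8 + 51*22 = -8 + 1122 = 1114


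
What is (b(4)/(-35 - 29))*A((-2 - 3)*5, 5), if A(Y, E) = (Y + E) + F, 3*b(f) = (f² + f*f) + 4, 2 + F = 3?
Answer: 57/16 ≈ 3.5625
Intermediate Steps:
F = 1 (F = -2 + 3 = 1)
b(f) = 4/3 + 2*f²/3 (b(f) = ((f² + f*f) + 4)/3 = ((f² + f²) + 4)/3 = (2*f² + 4)/3 = (4 + 2*f²)/3 = 4/3 + 2*f²/3)
A(Y, E) = 1 + E + Y (A(Y, E) = (Y + E) + 1 = (E + Y) + 1 = 1 + E + Y)
(b(4)/(-35 - 29))*A((-2 - 3)*5, 5) = ((4/3 + (⅔)*4²)/(-35 - 29))*(1 + 5 + (-2 - 3)*5) = ((4/3 + (⅔)*16)/(-64))*(1 + 5 - 5*5) = (-(4/3 + 32/3)/64)*(1 + 5 - 25) = -1/64*12*(-19) = -3/16*(-19) = 57/16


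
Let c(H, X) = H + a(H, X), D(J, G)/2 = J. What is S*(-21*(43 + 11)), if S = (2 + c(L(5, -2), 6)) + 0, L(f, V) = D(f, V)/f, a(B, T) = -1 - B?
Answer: -1134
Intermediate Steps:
D(J, G) = 2*J
L(f, V) = 2 (L(f, V) = (2*f)/f = 2)
c(H, X) = -1 (c(H, X) = H + (-1 - H) = -1)
S = 1 (S = (2 - 1) + 0 = 1 + 0 = 1)
S*(-21*(43 + 11)) = 1*(-21*(43 + 11)) = 1*(-21*54) = 1*(-1134) = -1134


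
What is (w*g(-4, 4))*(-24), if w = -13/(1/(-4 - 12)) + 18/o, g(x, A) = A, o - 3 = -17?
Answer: -138912/7 ≈ -19845.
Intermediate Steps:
o = -14 (o = 3 - 17 = -14)
w = 1447/7 (w = -13/(1/(-4 - 12)) + 18/(-14) = -13/(1/(-16)) + 18*(-1/14) = -13/(-1/16) - 9/7 = -13*(-16) - 9/7 = 208 - 9/7 = 1447/7 ≈ 206.71)
(w*g(-4, 4))*(-24) = ((1447/7)*4)*(-24) = (5788/7)*(-24) = -138912/7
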